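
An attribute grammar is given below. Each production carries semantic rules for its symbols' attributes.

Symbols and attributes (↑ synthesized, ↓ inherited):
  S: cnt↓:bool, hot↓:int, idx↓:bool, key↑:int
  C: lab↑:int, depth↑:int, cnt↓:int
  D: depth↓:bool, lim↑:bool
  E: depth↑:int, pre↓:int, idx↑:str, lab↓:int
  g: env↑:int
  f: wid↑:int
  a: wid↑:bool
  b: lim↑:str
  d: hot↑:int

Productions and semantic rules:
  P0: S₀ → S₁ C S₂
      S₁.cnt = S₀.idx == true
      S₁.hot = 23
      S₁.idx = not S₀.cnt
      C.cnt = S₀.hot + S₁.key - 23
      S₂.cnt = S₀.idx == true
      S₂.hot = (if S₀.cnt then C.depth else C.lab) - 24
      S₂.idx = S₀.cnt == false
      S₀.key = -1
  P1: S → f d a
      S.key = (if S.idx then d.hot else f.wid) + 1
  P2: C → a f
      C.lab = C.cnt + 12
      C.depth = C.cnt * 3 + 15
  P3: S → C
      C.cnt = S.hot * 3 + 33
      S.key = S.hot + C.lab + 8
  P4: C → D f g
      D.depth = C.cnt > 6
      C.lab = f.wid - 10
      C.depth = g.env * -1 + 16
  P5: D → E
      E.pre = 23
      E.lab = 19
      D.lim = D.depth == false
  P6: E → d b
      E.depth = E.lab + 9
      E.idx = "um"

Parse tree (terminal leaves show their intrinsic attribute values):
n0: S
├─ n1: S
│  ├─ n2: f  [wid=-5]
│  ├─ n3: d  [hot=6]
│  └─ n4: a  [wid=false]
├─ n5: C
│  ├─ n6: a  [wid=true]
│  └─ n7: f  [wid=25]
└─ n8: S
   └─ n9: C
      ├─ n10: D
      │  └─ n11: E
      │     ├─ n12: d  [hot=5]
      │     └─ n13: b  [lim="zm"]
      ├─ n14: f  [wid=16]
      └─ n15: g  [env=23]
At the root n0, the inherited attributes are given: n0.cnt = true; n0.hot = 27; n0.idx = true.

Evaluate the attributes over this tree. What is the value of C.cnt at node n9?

6

1. n0.cnt = true  [given at root]
2. n0.hot = 27  [given at root]
3. n0.idx = true  [given at root]
4. n1.cnt = true  [S₀.idx == true]
5. n1.hot = 23  [23]
6. n1.idx = false  [not S₀.cnt]
7. n2.wid = -5  [terminal]
8. n3.hot = 6  [terminal]
9. n4.wid = false  [terminal]
10. n1.key = -4  [(if S.idx then d.hot else f.wid) + 1]
11. n5.cnt = 0  [S₀.hot + S₁.key - 23]
12. n6.wid = true  [terminal]
13. n7.wid = 25  [terminal]
14. n5.lab = 12  [C.cnt + 12]
15. n5.depth = 15  [C.cnt * 3 + 15]
16. n8.cnt = true  [S₀.idx == true]
17. n8.hot = -9  [(if S₀.cnt then C.depth else C.lab) - 24]
18. n8.idx = false  [S₀.cnt == false]
19. n9.cnt = 6  [S.hot * 3 + 33]
20. n10.depth = false  [C.cnt > 6]
21. n11.pre = 23  [23]
22. n11.lab = 19  [19]
23. n12.hot = 5  [terminal]
24. n13.lim = "zm"  [terminal]
25. n11.depth = 28  [E.lab + 9]
26. n11.idx = "um"  ["um"]
27. n10.lim = true  [D.depth == false]
28. n14.wid = 16  [terminal]
29. n15.env = 23  [terminal]
30. n9.lab = 6  [f.wid - 10]
31. n9.depth = -7  [g.env * -1 + 16]
32. n8.key = 5  [S.hot + C.lab + 8]
33. n0.key = -1  [-1]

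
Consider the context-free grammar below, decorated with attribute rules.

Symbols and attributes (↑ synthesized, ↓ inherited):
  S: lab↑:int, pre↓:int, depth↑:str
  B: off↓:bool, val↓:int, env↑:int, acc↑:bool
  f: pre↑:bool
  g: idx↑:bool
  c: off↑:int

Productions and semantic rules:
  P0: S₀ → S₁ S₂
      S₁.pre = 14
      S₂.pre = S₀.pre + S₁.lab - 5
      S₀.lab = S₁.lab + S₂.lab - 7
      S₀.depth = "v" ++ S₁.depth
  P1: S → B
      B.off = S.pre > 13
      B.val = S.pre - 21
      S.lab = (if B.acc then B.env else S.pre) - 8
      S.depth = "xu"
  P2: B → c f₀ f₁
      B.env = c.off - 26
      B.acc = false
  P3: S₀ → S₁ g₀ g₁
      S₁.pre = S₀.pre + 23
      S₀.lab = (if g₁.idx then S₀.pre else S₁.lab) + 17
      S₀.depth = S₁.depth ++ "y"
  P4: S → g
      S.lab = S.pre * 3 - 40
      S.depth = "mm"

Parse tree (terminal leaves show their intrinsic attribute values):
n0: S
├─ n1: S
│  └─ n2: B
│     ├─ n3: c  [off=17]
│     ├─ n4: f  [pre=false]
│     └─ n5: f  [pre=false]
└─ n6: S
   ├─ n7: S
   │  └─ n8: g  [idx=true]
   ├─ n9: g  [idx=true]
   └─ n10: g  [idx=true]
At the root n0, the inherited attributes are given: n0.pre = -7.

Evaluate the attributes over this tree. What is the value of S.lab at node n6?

11

1. n0.pre = -7  [given at root]
2. n1.pre = 14  [14]
3. n2.off = true  [S.pre > 13]
4. n2.val = -7  [S.pre - 21]
5. n3.off = 17  [terminal]
6. n4.pre = false  [terminal]
7. n5.pre = false  [terminal]
8. n2.env = -9  [c.off - 26]
9. n2.acc = false  [false]
10. n1.lab = 6  [(if B.acc then B.env else S.pre) - 8]
11. n1.depth = "xu"  ["xu"]
12. n6.pre = -6  [S₀.pre + S₁.lab - 5]
13. n7.pre = 17  [S₀.pre + 23]
14. n8.idx = true  [terminal]
15. n7.lab = 11  [S.pre * 3 - 40]
16. n7.depth = "mm"  ["mm"]
17. n9.idx = true  [terminal]
18. n10.idx = true  [terminal]
19. n6.lab = 11  [(if g₁.idx then S₀.pre else S₁.lab) + 17]
20. n6.depth = "mmy"  [S₁.depth ++ "y"]
21. n0.lab = 10  [S₁.lab + S₂.lab - 7]
22. n0.depth = "vxu"  ["v" ++ S₁.depth]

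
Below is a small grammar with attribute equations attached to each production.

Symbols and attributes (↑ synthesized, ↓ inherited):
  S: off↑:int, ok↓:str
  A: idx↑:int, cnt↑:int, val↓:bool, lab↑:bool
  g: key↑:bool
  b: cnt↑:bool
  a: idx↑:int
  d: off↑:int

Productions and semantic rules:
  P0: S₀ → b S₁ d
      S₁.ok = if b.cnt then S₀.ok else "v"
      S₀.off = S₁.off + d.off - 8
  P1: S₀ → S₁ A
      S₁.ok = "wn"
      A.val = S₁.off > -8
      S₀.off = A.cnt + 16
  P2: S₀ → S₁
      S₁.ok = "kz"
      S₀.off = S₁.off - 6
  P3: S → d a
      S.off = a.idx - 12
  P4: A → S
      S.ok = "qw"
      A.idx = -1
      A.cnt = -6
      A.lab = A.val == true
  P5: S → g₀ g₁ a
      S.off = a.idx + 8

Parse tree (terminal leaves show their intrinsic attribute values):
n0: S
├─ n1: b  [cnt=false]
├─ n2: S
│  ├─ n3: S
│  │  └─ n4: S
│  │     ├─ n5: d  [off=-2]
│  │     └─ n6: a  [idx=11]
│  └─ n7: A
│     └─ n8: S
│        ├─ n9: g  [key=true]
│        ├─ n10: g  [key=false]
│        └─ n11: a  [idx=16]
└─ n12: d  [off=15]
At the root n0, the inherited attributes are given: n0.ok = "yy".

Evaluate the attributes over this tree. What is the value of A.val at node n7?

true

1. n0.ok = "yy"  [given at root]
2. n1.cnt = false  [terminal]
3. n2.ok = "v"  [if b.cnt then S₀.ok else "v"]
4. n3.ok = "wn"  ["wn"]
5. n4.ok = "kz"  ["kz"]
6. n5.off = -2  [terminal]
7. n6.idx = 11  [terminal]
8. n4.off = -1  [a.idx - 12]
9. n3.off = -7  [S₁.off - 6]
10. n7.val = true  [S₁.off > -8]
11. n8.ok = "qw"  ["qw"]
12. n9.key = true  [terminal]
13. n10.key = false  [terminal]
14. n11.idx = 16  [terminal]
15. n8.off = 24  [a.idx + 8]
16. n7.idx = -1  [-1]
17. n7.cnt = -6  [-6]
18. n7.lab = true  [A.val == true]
19. n2.off = 10  [A.cnt + 16]
20. n12.off = 15  [terminal]
21. n0.off = 17  [S₁.off + d.off - 8]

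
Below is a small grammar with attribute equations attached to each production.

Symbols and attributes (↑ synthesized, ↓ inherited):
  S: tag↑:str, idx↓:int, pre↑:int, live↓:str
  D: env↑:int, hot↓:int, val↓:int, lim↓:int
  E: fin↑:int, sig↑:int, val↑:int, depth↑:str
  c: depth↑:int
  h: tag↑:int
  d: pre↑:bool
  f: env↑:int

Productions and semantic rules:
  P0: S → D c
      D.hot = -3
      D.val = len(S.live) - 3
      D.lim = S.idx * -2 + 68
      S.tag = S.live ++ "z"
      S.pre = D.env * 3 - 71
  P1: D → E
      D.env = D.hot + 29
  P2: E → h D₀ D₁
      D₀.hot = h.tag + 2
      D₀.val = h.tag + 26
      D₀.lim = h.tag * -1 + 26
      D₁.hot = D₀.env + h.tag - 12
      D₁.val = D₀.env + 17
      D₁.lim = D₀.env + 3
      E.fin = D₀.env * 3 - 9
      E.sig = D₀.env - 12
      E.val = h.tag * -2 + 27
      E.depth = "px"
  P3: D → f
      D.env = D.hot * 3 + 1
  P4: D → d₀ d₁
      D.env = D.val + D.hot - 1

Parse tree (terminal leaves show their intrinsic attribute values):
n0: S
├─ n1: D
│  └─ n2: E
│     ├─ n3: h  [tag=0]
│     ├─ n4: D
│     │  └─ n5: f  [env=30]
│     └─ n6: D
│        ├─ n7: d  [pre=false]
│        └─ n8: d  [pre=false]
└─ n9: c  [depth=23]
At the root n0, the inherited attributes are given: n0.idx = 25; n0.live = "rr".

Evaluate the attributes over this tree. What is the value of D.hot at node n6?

1. n0.idx = 25  [given at root]
2. n0.live = "rr"  [given at root]
3. n1.hot = -3  [-3]
4. n1.val = -1  [len(S.live) - 3]
5. n1.lim = 18  [S.idx * -2 + 68]
6. n3.tag = 0  [terminal]
7. n4.hot = 2  [h.tag + 2]
8. n4.val = 26  [h.tag + 26]
9. n4.lim = 26  [h.tag * -1 + 26]
10. n5.env = 30  [terminal]
11. n4.env = 7  [D.hot * 3 + 1]
12. n6.hot = -5  [D₀.env + h.tag - 12]
13. n6.val = 24  [D₀.env + 17]
14. n6.lim = 10  [D₀.env + 3]
15. n7.pre = false  [terminal]
16. n8.pre = false  [terminal]
17. n6.env = 18  [D.val + D.hot - 1]
18. n2.fin = 12  [D₀.env * 3 - 9]
19. n2.sig = -5  [D₀.env - 12]
20. n2.val = 27  [h.tag * -2 + 27]
21. n2.depth = "px"  ["px"]
22. n1.env = 26  [D.hot + 29]
23. n9.depth = 23  [terminal]
24. n0.tag = "rrz"  [S.live ++ "z"]
25. n0.pre = 7  [D.env * 3 - 71]

-5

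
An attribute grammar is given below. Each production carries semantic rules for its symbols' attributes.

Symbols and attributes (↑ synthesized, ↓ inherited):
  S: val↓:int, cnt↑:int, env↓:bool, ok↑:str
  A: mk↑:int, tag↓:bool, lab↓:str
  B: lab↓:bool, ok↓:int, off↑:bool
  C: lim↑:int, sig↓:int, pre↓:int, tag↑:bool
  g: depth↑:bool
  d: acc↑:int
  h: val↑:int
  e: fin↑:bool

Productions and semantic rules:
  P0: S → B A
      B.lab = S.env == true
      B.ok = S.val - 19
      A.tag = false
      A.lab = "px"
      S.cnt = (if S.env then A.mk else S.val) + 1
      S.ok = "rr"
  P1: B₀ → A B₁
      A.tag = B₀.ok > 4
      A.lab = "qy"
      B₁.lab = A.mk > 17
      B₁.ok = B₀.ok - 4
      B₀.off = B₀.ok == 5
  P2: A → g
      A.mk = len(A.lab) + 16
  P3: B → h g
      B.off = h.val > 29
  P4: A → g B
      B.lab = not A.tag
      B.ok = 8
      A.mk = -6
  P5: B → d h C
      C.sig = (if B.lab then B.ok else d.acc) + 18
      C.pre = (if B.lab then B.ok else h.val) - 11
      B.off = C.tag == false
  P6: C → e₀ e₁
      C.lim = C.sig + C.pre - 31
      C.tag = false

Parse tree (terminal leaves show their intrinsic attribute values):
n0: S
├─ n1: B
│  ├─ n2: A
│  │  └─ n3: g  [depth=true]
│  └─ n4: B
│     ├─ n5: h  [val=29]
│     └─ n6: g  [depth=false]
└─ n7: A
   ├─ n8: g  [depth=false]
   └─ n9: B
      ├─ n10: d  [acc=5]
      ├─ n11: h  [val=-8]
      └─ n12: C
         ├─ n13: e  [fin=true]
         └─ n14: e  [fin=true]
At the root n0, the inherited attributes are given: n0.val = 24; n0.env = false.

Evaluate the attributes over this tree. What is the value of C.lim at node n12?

1. n0.val = 24  [given at root]
2. n0.env = false  [given at root]
3. n1.lab = false  [S.env == true]
4. n1.ok = 5  [S.val - 19]
5. n2.tag = true  [B₀.ok > 4]
6. n2.lab = "qy"  ["qy"]
7. n3.depth = true  [terminal]
8. n2.mk = 18  [len(A.lab) + 16]
9. n4.lab = true  [A.mk > 17]
10. n4.ok = 1  [B₀.ok - 4]
11. n5.val = 29  [terminal]
12. n6.depth = false  [terminal]
13. n4.off = false  [h.val > 29]
14. n1.off = true  [B₀.ok == 5]
15. n7.tag = false  [false]
16. n7.lab = "px"  ["px"]
17. n8.depth = false  [terminal]
18. n9.lab = true  [not A.tag]
19. n9.ok = 8  [8]
20. n10.acc = 5  [terminal]
21. n11.val = -8  [terminal]
22. n12.sig = 26  [(if B.lab then B.ok else d.acc) + 18]
23. n12.pre = -3  [(if B.lab then B.ok else h.val) - 11]
24. n13.fin = true  [terminal]
25. n14.fin = true  [terminal]
26. n12.lim = -8  [C.sig + C.pre - 31]
27. n12.tag = false  [false]
28. n9.off = true  [C.tag == false]
29. n7.mk = -6  [-6]
30. n0.cnt = 25  [(if S.env then A.mk else S.val) + 1]
31. n0.ok = "rr"  ["rr"]

-8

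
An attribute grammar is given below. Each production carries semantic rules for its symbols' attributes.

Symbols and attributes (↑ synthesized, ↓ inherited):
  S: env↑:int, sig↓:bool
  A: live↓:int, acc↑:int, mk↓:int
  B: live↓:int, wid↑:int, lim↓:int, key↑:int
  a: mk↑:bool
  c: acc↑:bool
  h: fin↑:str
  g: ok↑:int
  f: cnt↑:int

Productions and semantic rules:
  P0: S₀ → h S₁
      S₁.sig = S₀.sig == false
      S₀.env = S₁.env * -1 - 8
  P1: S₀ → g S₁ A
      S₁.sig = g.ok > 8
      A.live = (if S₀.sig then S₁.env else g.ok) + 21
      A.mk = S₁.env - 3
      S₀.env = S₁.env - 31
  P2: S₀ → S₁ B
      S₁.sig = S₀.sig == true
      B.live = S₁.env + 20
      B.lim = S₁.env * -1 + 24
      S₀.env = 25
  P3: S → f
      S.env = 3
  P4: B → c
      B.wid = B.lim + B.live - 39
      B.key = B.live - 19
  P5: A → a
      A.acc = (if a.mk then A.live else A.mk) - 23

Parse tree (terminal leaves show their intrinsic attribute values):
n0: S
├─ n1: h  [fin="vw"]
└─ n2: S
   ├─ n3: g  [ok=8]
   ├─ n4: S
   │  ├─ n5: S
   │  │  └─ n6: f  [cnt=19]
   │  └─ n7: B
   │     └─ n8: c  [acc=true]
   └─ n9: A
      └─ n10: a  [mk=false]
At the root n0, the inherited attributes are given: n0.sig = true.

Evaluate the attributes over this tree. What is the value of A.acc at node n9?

1. n0.sig = true  [given at root]
2. n1.fin = "vw"  [terminal]
3. n2.sig = false  [S₀.sig == false]
4. n3.ok = 8  [terminal]
5. n4.sig = false  [g.ok > 8]
6. n5.sig = false  [S₀.sig == true]
7. n6.cnt = 19  [terminal]
8. n5.env = 3  [3]
9. n7.live = 23  [S₁.env + 20]
10. n7.lim = 21  [S₁.env * -1 + 24]
11. n8.acc = true  [terminal]
12. n7.wid = 5  [B.lim + B.live - 39]
13. n7.key = 4  [B.live - 19]
14. n4.env = 25  [25]
15. n9.live = 29  [(if S₀.sig then S₁.env else g.ok) + 21]
16. n9.mk = 22  [S₁.env - 3]
17. n10.mk = false  [terminal]
18. n9.acc = -1  [(if a.mk then A.live else A.mk) - 23]
19. n2.env = -6  [S₁.env - 31]
20. n0.env = -2  [S₁.env * -1 - 8]

-1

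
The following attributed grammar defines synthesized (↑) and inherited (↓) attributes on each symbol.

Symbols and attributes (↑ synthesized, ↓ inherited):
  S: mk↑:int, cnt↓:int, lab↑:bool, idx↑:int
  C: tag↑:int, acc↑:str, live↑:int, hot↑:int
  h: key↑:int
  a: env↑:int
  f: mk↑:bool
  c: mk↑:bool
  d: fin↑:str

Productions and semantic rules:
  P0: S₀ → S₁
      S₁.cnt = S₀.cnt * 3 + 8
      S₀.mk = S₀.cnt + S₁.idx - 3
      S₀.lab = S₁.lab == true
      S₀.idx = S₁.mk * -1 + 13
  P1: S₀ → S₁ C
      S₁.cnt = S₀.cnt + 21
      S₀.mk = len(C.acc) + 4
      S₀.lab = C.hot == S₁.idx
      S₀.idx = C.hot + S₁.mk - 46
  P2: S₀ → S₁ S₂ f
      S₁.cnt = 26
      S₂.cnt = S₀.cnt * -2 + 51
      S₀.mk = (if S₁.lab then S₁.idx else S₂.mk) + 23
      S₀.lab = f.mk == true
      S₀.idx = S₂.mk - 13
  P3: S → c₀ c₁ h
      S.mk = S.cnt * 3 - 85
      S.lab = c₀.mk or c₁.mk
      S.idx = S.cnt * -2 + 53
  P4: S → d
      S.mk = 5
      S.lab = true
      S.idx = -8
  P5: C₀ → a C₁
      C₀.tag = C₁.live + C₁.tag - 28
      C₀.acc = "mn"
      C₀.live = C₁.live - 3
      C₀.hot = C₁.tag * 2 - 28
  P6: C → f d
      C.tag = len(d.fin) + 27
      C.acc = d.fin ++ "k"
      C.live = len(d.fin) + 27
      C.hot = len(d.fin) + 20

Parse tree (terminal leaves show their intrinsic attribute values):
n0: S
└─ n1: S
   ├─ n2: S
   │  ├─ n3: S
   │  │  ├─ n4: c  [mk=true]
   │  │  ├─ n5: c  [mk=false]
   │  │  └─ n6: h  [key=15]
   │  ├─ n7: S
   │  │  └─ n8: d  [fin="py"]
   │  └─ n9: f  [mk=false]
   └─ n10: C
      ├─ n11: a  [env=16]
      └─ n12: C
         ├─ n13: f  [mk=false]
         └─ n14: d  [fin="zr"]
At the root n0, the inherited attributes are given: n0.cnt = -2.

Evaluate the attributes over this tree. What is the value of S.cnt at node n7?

1. n0.cnt = -2  [given at root]
2. n1.cnt = 2  [S₀.cnt * 3 + 8]
3. n2.cnt = 23  [S₀.cnt + 21]
4. n3.cnt = 26  [26]
5. n4.mk = true  [terminal]
6. n5.mk = false  [terminal]
7. n6.key = 15  [terminal]
8. n3.mk = -7  [S.cnt * 3 - 85]
9. n3.lab = true  [c₀.mk or c₁.mk]
10. n3.idx = 1  [S.cnt * -2 + 53]
11. n7.cnt = 5  [S₀.cnt * -2 + 51]
12. n8.fin = "py"  [terminal]
13. n7.mk = 5  [5]
14. n7.lab = true  [true]
15. n7.idx = -8  [-8]
16. n9.mk = false  [terminal]
17. n2.mk = 24  [(if S₁.lab then S₁.idx else S₂.mk) + 23]
18. n2.lab = false  [f.mk == true]
19. n2.idx = -8  [S₂.mk - 13]
20. n11.env = 16  [terminal]
21. n13.mk = false  [terminal]
22. n14.fin = "zr"  [terminal]
23. n12.tag = 29  [len(d.fin) + 27]
24. n12.acc = "zrk"  [d.fin ++ "k"]
25. n12.live = 29  [len(d.fin) + 27]
26. n12.hot = 22  [len(d.fin) + 20]
27. n10.tag = 30  [C₁.live + C₁.tag - 28]
28. n10.acc = "mn"  ["mn"]
29. n10.live = 26  [C₁.live - 3]
30. n10.hot = 30  [C₁.tag * 2 - 28]
31. n1.mk = 6  [len(C.acc) + 4]
32. n1.lab = false  [C.hot == S₁.idx]
33. n1.idx = 8  [C.hot + S₁.mk - 46]
34. n0.mk = 3  [S₀.cnt + S₁.idx - 3]
35. n0.lab = false  [S₁.lab == true]
36. n0.idx = 7  [S₁.mk * -1 + 13]

5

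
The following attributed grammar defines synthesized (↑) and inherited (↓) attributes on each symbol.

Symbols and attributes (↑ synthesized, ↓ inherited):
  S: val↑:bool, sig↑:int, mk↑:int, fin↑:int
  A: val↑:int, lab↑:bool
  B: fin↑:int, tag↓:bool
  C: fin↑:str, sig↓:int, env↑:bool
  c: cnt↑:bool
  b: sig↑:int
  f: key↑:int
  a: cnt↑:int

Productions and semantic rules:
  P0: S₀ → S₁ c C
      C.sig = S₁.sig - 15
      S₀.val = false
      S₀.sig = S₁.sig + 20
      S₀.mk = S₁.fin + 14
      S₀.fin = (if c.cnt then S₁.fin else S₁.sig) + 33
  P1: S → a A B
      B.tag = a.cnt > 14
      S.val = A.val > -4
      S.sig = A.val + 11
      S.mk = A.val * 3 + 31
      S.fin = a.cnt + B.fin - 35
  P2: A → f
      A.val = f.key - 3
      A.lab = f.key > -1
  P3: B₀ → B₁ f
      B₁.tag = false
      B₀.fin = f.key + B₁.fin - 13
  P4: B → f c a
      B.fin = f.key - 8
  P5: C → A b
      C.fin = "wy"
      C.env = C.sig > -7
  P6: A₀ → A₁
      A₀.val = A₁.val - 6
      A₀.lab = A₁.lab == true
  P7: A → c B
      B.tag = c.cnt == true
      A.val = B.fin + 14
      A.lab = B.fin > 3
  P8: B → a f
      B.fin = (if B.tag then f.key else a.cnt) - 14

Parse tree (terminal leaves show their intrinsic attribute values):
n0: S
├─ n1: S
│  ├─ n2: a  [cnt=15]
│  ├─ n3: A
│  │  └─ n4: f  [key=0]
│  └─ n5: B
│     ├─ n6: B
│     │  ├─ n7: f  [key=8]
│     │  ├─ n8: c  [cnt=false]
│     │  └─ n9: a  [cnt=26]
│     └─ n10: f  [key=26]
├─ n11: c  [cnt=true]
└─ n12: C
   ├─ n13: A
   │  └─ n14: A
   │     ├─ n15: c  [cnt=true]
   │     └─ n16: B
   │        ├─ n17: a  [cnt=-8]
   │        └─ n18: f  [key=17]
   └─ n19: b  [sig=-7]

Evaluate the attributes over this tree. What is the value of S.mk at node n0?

1. n2.cnt = 15  [terminal]
2. n4.key = 0  [terminal]
3. n3.val = -3  [f.key - 3]
4. n3.lab = true  [f.key > -1]
5. n5.tag = true  [a.cnt > 14]
6. n6.tag = false  [false]
7. n7.key = 8  [terminal]
8. n8.cnt = false  [terminal]
9. n9.cnt = 26  [terminal]
10. n6.fin = 0  [f.key - 8]
11. n10.key = 26  [terminal]
12. n5.fin = 13  [f.key + B₁.fin - 13]
13. n1.val = true  [A.val > -4]
14. n1.sig = 8  [A.val + 11]
15. n1.mk = 22  [A.val * 3 + 31]
16. n1.fin = -7  [a.cnt + B.fin - 35]
17. n11.cnt = true  [terminal]
18. n12.sig = -7  [S₁.sig - 15]
19. n15.cnt = true  [terminal]
20. n16.tag = true  [c.cnt == true]
21. n17.cnt = -8  [terminal]
22. n18.key = 17  [terminal]
23. n16.fin = 3  [(if B.tag then f.key else a.cnt) - 14]
24. n14.val = 17  [B.fin + 14]
25. n14.lab = false  [B.fin > 3]
26. n13.val = 11  [A₁.val - 6]
27. n13.lab = false  [A₁.lab == true]
28. n19.sig = -7  [terminal]
29. n12.fin = "wy"  ["wy"]
30. n12.env = false  [C.sig > -7]
31. n0.val = false  [false]
32. n0.sig = 28  [S₁.sig + 20]
33. n0.mk = 7  [S₁.fin + 14]
34. n0.fin = 26  [(if c.cnt then S₁.fin else S₁.sig) + 33]

7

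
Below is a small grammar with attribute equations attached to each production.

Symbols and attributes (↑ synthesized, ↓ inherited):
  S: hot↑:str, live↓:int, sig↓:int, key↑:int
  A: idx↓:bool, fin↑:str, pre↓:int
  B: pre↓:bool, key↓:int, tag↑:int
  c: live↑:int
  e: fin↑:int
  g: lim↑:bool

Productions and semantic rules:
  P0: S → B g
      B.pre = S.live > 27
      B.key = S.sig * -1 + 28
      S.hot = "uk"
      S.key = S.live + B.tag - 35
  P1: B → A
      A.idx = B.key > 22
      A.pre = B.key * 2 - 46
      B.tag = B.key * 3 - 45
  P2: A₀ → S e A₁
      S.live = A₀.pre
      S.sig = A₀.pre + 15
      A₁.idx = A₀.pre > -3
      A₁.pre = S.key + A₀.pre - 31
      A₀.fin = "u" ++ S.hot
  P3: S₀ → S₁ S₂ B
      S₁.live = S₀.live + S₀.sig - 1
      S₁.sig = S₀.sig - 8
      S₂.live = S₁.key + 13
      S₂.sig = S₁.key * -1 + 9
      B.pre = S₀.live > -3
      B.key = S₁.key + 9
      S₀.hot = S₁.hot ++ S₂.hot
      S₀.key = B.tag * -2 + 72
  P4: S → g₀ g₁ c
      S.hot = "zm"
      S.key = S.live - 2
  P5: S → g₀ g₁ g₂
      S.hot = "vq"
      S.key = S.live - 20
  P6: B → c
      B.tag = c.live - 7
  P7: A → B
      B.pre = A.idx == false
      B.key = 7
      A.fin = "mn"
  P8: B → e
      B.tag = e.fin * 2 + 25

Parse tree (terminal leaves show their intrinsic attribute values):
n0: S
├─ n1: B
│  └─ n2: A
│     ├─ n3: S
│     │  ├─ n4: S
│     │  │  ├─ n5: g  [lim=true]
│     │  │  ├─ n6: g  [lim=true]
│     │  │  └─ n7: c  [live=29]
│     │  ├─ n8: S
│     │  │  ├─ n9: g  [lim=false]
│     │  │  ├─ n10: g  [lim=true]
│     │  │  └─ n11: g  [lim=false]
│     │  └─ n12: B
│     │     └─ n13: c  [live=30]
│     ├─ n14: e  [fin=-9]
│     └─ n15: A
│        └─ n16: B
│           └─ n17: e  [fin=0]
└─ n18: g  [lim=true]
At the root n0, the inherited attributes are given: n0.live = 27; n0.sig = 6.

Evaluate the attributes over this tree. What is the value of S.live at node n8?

1. n0.live = 27  [given at root]
2. n0.sig = 6  [given at root]
3. n1.pre = false  [S.live > 27]
4. n1.key = 22  [S.sig * -1 + 28]
5. n2.idx = false  [B.key > 22]
6. n2.pre = -2  [B.key * 2 - 46]
7. n3.live = -2  [A₀.pre]
8. n3.sig = 13  [A₀.pre + 15]
9. n4.live = 10  [S₀.live + S₀.sig - 1]
10. n4.sig = 5  [S₀.sig - 8]
11. n5.lim = true  [terminal]
12. n6.lim = true  [terminal]
13. n7.live = 29  [terminal]
14. n4.hot = "zm"  ["zm"]
15. n4.key = 8  [S.live - 2]
16. n8.live = 21  [S₁.key + 13]
17. n8.sig = 1  [S₁.key * -1 + 9]
18. n9.lim = false  [terminal]
19. n10.lim = true  [terminal]
20. n11.lim = false  [terminal]
21. n8.hot = "vq"  ["vq"]
22. n8.key = 1  [S.live - 20]
23. n12.pre = true  [S₀.live > -3]
24. n12.key = 17  [S₁.key + 9]
25. n13.live = 30  [terminal]
26. n12.tag = 23  [c.live - 7]
27. n3.hot = "zmvq"  [S₁.hot ++ S₂.hot]
28. n3.key = 26  [B.tag * -2 + 72]
29. n14.fin = -9  [terminal]
30. n15.idx = true  [A₀.pre > -3]
31. n15.pre = -7  [S.key + A₀.pre - 31]
32. n16.pre = false  [A.idx == false]
33. n16.key = 7  [7]
34. n17.fin = 0  [terminal]
35. n16.tag = 25  [e.fin * 2 + 25]
36. n15.fin = "mn"  ["mn"]
37. n2.fin = "uzmvq"  ["u" ++ S.hot]
38. n1.tag = 21  [B.key * 3 - 45]
39. n18.lim = true  [terminal]
40. n0.hot = "uk"  ["uk"]
41. n0.key = 13  [S.live + B.tag - 35]

21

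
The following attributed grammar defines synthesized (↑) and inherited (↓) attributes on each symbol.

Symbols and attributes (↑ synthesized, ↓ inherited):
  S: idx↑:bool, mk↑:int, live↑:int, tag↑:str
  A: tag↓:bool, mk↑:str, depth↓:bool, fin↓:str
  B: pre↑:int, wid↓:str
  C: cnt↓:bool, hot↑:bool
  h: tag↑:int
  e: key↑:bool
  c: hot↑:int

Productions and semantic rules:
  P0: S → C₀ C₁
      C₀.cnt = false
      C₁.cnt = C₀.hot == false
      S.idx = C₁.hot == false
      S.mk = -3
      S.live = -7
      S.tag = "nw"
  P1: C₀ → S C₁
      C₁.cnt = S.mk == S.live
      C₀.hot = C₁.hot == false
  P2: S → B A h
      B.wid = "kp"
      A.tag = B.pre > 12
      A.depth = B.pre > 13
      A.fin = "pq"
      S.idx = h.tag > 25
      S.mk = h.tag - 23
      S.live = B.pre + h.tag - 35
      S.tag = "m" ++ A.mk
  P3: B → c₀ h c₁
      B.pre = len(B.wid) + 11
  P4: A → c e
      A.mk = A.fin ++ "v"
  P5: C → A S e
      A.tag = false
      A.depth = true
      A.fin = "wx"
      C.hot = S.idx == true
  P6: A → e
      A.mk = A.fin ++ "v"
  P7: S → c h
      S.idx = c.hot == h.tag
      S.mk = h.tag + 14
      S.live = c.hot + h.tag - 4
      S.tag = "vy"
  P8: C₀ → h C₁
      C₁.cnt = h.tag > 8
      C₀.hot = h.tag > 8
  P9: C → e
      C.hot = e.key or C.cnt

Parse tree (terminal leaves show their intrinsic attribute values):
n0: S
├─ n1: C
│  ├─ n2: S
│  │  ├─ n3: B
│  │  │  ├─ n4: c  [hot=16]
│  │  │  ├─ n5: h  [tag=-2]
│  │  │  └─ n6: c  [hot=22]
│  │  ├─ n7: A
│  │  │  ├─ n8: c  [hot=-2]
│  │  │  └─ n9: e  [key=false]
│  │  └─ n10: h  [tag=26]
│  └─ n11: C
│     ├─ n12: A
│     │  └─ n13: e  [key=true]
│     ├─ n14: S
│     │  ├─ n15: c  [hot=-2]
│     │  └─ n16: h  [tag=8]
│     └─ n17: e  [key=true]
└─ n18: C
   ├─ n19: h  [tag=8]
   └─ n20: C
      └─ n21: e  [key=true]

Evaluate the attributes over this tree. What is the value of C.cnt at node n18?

false

1. n1.cnt = false  [false]
2. n3.wid = "kp"  ["kp"]
3. n4.hot = 16  [terminal]
4. n5.tag = -2  [terminal]
5. n6.hot = 22  [terminal]
6. n3.pre = 13  [len(B.wid) + 11]
7. n7.tag = true  [B.pre > 12]
8. n7.depth = false  [B.pre > 13]
9. n7.fin = "pq"  ["pq"]
10. n8.hot = -2  [terminal]
11. n9.key = false  [terminal]
12. n7.mk = "pqv"  [A.fin ++ "v"]
13. n10.tag = 26  [terminal]
14. n2.idx = true  [h.tag > 25]
15. n2.mk = 3  [h.tag - 23]
16. n2.live = 4  [B.pre + h.tag - 35]
17. n2.tag = "mpqv"  ["m" ++ A.mk]
18. n11.cnt = false  [S.mk == S.live]
19. n12.tag = false  [false]
20. n12.depth = true  [true]
21. n12.fin = "wx"  ["wx"]
22. n13.key = true  [terminal]
23. n12.mk = "wxv"  [A.fin ++ "v"]
24. n15.hot = -2  [terminal]
25. n16.tag = 8  [terminal]
26. n14.idx = false  [c.hot == h.tag]
27. n14.mk = 22  [h.tag + 14]
28. n14.live = 2  [c.hot + h.tag - 4]
29. n14.tag = "vy"  ["vy"]
30. n17.key = true  [terminal]
31. n11.hot = false  [S.idx == true]
32. n1.hot = true  [C₁.hot == false]
33. n18.cnt = false  [C₀.hot == false]
34. n19.tag = 8  [terminal]
35. n20.cnt = false  [h.tag > 8]
36. n21.key = true  [terminal]
37. n20.hot = true  [e.key or C.cnt]
38. n18.hot = false  [h.tag > 8]
39. n0.idx = true  [C₁.hot == false]
40. n0.mk = -3  [-3]
41. n0.live = -7  [-7]
42. n0.tag = "nw"  ["nw"]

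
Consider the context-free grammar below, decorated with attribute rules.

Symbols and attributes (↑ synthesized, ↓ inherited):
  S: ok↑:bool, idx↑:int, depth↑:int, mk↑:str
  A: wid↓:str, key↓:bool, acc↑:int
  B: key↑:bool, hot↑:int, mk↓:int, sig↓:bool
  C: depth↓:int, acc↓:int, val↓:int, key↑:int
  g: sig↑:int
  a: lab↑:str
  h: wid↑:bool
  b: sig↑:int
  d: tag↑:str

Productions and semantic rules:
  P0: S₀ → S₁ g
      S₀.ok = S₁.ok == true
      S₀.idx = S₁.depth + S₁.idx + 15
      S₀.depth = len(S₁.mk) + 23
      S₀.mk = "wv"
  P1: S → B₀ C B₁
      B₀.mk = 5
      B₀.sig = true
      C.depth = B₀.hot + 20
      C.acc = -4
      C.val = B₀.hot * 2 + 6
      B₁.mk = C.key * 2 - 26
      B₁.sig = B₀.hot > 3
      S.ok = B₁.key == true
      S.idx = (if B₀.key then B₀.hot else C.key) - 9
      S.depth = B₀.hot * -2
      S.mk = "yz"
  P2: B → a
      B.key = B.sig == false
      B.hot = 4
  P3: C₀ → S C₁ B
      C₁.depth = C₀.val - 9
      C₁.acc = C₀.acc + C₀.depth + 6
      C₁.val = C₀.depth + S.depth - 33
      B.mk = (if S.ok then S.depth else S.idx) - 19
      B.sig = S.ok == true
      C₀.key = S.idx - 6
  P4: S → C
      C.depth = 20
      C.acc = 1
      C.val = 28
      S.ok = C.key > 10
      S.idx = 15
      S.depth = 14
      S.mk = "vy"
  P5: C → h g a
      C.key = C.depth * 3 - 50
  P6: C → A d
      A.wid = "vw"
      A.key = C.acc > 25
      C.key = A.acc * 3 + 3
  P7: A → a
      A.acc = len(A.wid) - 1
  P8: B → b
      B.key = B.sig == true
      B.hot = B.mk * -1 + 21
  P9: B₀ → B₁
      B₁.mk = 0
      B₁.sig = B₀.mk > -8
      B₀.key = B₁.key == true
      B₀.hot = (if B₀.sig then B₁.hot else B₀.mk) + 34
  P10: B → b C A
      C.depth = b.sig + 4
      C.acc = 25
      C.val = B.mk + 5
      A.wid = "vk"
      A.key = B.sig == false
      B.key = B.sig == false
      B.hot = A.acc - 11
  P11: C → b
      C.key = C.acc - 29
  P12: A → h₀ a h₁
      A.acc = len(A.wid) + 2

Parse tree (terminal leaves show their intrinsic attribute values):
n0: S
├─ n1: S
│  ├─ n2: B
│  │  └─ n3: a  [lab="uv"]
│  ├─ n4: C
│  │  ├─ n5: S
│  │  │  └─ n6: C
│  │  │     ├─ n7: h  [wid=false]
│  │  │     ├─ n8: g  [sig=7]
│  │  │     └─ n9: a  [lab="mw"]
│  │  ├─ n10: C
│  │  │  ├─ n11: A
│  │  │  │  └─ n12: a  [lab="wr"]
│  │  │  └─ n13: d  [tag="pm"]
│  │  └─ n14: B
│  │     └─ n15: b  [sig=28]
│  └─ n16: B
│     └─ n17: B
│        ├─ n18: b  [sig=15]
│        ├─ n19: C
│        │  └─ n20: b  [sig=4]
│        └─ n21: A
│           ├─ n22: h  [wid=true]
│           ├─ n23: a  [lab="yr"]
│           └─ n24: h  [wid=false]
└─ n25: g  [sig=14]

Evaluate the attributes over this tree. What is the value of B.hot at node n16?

1. n2.mk = 5  [5]
2. n2.sig = true  [true]
3. n3.lab = "uv"  [terminal]
4. n2.key = false  [B.sig == false]
5. n2.hot = 4  [4]
6. n4.depth = 24  [B₀.hot + 20]
7. n4.acc = -4  [-4]
8. n4.val = 14  [B₀.hot * 2 + 6]
9. n6.depth = 20  [20]
10. n6.acc = 1  [1]
11. n6.val = 28  [28]
12. n7.wid = false  [terminal]
13. n8.sig = 7  [terminal]
14. n9.lab = "mw"  [terminal]
15. n6.key = 10  [C.depth * 3 - 50]
16. n5.ok = false  [C.key > 10]
17. n5.idx = 15  [15]
18. n5.depth = 14  [14]
19. n5.mk = "vy"  ["vy"]
20. n10.depth = 5  [C₀.val - 9]
21. n10.acc = 26  [C₀.acc + C₀.depth + 6]
22. n10.val = 5  [C₀.depth + S.depth - 33]
23. n11.wid = "vw"  ["vw"]
24. n11.key = true  [C.acc > 25]
25. n12.lab = "wr"  [terminal]
26. n11.acc = 1  [len(A.wid) - 1]
27. n13.tag = "pm"  [terminal]
28. n10.key = 6  [A.acc * 3 + 3]
29. n14.mk = -4  [(if S.ok then S.depth else S.idx) - 19]
30. n14.sig = false  [S.ok == true]
31. n15.sig = 28  [terminal]
32. n14.key = false  [B.sig == true]
33. n14.hot = 25  [B.mk * -1 + 21]
34. n4.key = 9  [S.idx - 6]
35. n16.mk = -8  [C.key * 2 - 26]
36. n16.sig = true  [B₀.hot > 3]
37. n17.mk = 0  [0]
38. n17.sig = false  [B₀.mk > -8]
39. n18.sig = 15  [terminal]
40. n19.depth = 19  [b.sig + 4]
41. n19.acc = 25  [25]
42. n19.val = 5  [B.mk + 5]
43. n20.sig = 4  [terminal]
44. n19.key = -4  [C.acc - 29]
45. n21.wid = "vk"  ["vk"]
46. n21.key = true  [B.sig == false]
47. n22.wid = true  [terminal]
48. n23.lab = "yr"  [terminal]
49. n24.wid = false  [terminal]
50. n21.acc = 4  [len(A.wid) + 2]
51. n17.key = true  [B.sig == false]
52. n17.hot = -7  [A.acc - 11]
53. n16.key = true  [B₁.key == true]
54. n16.hot = 27  [(if B₀.sig then B₁.hot else B₀.mk) + 34]
55. n1.ok = true  [B₁.key == true]
56. n1.idx = 0  [(if B₀.key then B₀.hot else C.key) - 9]
57. n1.depth = -8  [B₀.hot * -2]
58. n1.mk = "yz"  ["yz"]
59. n25.sig = 14  [terminal]
60. n0.ok = true  [S₁.ok == true]
61. n0.idx = 7  [S₁.depth + S₁.idx + 15]
62. n0.depth = 25  [len(S₁.mk) + 23]
63. n0.mk = "wv"  ["wv"]

27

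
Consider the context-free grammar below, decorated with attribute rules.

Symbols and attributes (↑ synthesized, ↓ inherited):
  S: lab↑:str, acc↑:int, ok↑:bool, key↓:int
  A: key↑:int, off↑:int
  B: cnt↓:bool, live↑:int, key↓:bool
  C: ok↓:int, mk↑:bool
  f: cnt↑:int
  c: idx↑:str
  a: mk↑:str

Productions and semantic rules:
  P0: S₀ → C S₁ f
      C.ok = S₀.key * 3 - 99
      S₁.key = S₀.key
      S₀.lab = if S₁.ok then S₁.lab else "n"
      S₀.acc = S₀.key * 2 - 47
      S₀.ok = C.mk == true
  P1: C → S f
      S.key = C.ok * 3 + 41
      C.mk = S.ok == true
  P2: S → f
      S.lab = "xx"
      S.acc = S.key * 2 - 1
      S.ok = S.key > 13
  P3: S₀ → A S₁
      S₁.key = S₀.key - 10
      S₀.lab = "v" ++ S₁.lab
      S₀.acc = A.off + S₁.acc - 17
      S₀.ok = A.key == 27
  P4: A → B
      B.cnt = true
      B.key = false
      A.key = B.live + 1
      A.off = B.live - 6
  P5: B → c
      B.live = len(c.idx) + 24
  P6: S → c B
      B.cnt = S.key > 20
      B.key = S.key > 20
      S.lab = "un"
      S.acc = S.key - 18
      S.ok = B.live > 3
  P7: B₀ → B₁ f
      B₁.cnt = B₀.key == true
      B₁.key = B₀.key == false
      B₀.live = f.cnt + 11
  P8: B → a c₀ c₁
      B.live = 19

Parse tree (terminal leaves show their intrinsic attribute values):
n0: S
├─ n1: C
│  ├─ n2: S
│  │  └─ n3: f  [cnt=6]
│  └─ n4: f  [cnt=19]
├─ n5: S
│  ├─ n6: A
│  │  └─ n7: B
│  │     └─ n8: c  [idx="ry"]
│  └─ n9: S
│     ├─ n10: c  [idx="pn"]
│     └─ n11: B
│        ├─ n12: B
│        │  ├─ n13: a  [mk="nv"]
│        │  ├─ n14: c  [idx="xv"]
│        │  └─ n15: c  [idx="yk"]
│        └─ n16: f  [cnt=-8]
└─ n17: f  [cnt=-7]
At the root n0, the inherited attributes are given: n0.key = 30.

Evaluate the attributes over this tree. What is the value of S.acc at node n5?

5

1. n0.key = 30  [given at root]
2. n1.ok = -9  [S₀.key * 3 - 99]
3. n2.key = 14  [C.ok * 3 + 41]
4. n3.cnt = 6  [terminal]
5. n2.lab = "xx"  ["xx"]
6. n2.acc = 27  [S.key * 2 - 1]
7. n2.ok = true  [S.key > 13]
8. n4.cnt = 19  [terminal]
9. n1.mk = true  [S.ok == true]
10. n5.key = 30  [S₀.key]
11. n7.cnt = true  [true]
12. n7.key = false  [false]
13. n8.idx = "ry"  [terminal]
14. n7.live = 26  [len(c.idx) + 24]
15. n6.key = 27  [B.live + 1]
16. n6.off = 20  [B.live - 6]
17. n9.key = 20  [S₀.key - 10]
18. n10.idx = "pn"  [terminal]
19. n11.cnt = false  [S.key > 20]
20. n11.key = false  [S.key > 20]
21. n12.cnt = false  [B₀.key == true]
22. n12.key = true  [B₀.key == false]
23. n13.mk = "nv"  [terminal]
24. n14.idx = "xv"  [terminal]
25. n15.idx = "yk"  [terminal]
26. n12.live = 19  [19]
27. n16.cnt = -8  [terminal]
28. n11.live = 3  [f.cnt + 11]
29. n9.lab = "un"  ["un"]
30. n9.acc = 2  [S.key - 18]
31. n9.ok = false  [B.live > 3]
32. n5.lab = "vun"  ["v" ++ S₁.lab]
33. n5.acc = 5  [A.off + S₁.acc - 17]
34. n5.ok = true  [A.key == 27]
35. n17.cnt = -7  [terminal]
36. n0.lab = "vun"  [if S₁.ok then S₁.lab else "n"]
37. n0.acc = 13  [S₀.key * 2 - 47]
38. n0.ok = true  [C.mk == true]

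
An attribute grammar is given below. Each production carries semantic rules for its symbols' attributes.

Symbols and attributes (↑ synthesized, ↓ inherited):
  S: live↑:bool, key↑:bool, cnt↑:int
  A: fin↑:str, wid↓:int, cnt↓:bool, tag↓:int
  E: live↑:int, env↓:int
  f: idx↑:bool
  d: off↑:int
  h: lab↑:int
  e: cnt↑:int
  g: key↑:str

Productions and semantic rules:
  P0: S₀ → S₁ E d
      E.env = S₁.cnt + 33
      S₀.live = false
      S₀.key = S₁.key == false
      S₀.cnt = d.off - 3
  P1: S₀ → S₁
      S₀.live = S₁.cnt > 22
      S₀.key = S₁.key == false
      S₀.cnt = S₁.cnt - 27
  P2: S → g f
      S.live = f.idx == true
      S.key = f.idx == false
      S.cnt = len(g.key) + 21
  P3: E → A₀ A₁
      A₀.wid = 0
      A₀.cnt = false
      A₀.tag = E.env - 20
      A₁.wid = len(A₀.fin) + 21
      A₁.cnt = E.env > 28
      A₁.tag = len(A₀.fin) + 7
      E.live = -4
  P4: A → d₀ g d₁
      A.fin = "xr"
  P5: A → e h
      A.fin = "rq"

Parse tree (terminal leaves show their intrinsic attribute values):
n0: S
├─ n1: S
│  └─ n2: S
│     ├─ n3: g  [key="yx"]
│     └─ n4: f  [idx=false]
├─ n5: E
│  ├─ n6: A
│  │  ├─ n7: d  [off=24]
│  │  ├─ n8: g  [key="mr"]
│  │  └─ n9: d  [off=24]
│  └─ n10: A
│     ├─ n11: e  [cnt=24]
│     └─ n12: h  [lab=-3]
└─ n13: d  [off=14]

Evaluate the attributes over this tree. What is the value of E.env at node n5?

1. n3.key = "yx"  [terminal]
2. n4.idx = false  [terminal]
3. n2.live = false  [f.idx == true]
4. n2.key = true  [f.idx == false]
5. n2.cnt = 23  [len(g.key) + 21]
6. n1.live = true  [S₁.cnt > 22]
7. n1.key = false  [S₁.key == false]
8. n1.cnt = -4  [S₁.cnt - 27]
9. n5.env = 29  [S₁.cnt + 33]
10. n6.wid = 0  [0]
11. n6.cnt = false  [false]
12. n6.tag = 9  [E.env - 20]
13. n7.off = 24  [terminal]
14. n8.key = "mr"  [terminal]
15. n9.off = 24  [terminal]
16. n6.fin = "xr"  ["xr"]
17. n10.wid = 23  [len(A₀.fin) + 21]
18. n10.cnt = true  [E.env > 28]
19. n10.tag = 9  [len(A₀.fin) + 7]
20. n11.cnt = 24  [terminal]
21. n12.lab = -3  [terminal]
22. n10.fin = "rq"  ["rq"]
23. n5.live = -4  [-4]
24. n13.off = 14  [terminal]
25. n0.live = false  [false]
26. n0.key = true  [S₁.key == false]
27. n0.cnt = 11  [d.off - 3]

29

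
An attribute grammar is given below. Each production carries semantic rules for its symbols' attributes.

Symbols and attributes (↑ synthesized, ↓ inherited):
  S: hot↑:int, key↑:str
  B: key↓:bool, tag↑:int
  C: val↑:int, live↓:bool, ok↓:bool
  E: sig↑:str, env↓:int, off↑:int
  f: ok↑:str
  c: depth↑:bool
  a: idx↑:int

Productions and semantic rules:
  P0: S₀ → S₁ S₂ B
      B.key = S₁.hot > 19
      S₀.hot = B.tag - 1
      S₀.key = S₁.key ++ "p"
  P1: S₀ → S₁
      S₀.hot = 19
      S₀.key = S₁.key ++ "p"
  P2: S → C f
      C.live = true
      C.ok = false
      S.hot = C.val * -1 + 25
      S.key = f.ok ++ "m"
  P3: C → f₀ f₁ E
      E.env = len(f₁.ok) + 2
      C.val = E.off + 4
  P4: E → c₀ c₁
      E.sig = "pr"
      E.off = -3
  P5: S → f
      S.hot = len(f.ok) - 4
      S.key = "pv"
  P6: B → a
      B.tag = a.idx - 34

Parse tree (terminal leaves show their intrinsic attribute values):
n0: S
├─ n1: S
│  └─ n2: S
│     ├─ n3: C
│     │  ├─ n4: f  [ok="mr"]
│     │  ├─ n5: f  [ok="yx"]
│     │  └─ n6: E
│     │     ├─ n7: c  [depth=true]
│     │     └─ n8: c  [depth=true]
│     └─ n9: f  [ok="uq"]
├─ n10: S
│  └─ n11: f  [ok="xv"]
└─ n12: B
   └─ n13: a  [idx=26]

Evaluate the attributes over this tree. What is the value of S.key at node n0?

1. n3.live = true  [true]
2. n3.ok = false  [false]
3. n4.ok = "mr"  [terminal]
4. n5.ok = "yx"  [terminal]
5. n6.env = 4  [len(f₁.ok) + 2]
6. n7.depth = true  [terminal]
7. n8.depth = true  [terminal]
8. n6.sig = "pr"  ["pr"]
9. n6.off = -3  [-3]
10. n3.val = 1  [E.off + 4]
11. n9.ok = "uq"  [terminal]
12. n2.hot = 24  [C.val * -1 + 25]
13. n2.key = "uqm"  [f.ok ++ "m"]
14. n1.hot = 19  [19]
15. n1.key = "uqmp"  [S₁.key ++ "p"]
16. n11.ok = "xv"  [terminal]
17. n10.hot = -2  [len(f.ok) - 4]
18. n10.key = "pv"  ["pv"]
19. n12.key = false  [S₁.hot > 19]
20. n13.idx = 26  [terminal]
21. n12.tag = -8  [a.idx - 34]
22. n0.hot = -9  [B.tag - 1]
23. n0.key = "uqmpp"  [S₁.key ++ "p"]

"uqmpp"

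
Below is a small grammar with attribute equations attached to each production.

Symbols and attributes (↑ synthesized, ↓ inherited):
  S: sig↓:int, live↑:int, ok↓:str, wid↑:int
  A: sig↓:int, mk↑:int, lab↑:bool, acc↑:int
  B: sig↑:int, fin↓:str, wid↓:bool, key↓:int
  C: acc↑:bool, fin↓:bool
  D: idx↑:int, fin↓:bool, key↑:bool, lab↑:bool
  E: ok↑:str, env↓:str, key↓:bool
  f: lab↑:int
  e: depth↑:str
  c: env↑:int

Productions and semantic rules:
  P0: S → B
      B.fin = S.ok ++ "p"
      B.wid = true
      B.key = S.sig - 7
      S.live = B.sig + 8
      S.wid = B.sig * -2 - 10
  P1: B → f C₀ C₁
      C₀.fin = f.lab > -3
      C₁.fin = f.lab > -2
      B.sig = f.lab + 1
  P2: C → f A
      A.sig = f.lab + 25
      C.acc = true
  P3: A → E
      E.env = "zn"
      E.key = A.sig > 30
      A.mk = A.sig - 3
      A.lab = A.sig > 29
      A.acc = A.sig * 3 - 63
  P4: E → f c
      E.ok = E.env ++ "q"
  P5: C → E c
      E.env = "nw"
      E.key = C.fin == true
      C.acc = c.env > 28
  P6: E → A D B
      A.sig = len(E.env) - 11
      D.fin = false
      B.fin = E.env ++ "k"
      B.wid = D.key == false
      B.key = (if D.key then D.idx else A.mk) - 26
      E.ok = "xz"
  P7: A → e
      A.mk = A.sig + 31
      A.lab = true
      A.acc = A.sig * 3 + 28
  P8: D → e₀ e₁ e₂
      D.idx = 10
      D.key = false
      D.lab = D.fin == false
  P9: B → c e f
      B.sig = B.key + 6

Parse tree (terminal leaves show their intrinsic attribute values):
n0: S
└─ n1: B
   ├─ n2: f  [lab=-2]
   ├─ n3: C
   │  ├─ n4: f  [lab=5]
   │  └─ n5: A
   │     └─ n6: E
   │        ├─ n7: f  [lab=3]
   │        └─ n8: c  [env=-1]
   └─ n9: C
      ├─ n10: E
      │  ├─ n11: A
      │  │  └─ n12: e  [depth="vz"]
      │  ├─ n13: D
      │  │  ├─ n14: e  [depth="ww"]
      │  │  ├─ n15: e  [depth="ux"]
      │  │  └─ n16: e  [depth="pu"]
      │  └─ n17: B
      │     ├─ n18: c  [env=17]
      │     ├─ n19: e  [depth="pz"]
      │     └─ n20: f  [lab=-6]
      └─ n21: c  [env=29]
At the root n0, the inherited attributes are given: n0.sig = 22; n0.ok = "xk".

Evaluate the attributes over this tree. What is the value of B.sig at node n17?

1. n0.sig = 22  [given at root]
2. n0.ok = "xk"  [given at root]
3. n1.fin = "xkp"  [S.ok ++ "p"]
4. n1.wid = true  [true]
5. n1.key = 15  [S.sig - 7]
6. n2.lab = -2  [terminal]
7. n3.fin = true  [f.lab > -3]
8. n4.lab = 5  [terminal]
9. n5.sig = 30  [f.lab + 25]
10. n6.env = "zn"  ["zn"]
11. n6.key = false  [A.sig > 30]
12. n7.lab = 3  [terminal]
13. n8.env = -1  [terminal]
14. n6.ok = "znq"  [E.env ++ "q"]
15. n5.mk = 27  [A.sig - 3]
16. n5.lab = true  [A.sig > 29]
17. n5.acc = 27  [A.sig * 3 - 63]
18. n3.acc = true  [true]
19. n9.fin = false  [f.lab > -2]
20. n10.env = "nw"  ["nw"]
21. n10.key = false  [C.fin == true]
22. n11.sig = -9  [len(E.env) - 11]
23. n12.depth = "vz"  [terminal]
24. n11.mk = 22  [A.sig + 31]
25. n11.lab = true  [true]
26. n11.acc = 1  [A.sig * 3 + 28]
27. n13.fin = false  [false]
28. n14.depth = "ww"  [terminal]
29. n15.depth = "ux"  [terminal]
30. n16.depth = "pu"  [terminal]
31. n13.idx = 10  [10]
32. n13.key = false  [false]
33. n13.lab = true  [D.fin == false]
34. n17.fin = "nwk"  [E.env ++ "k"]
35. n17.wid = true  [D.key == false]
36. n17.key = -4  [(if D.key then D.idx else A.mk) - 26]
37. n18.env = 17  [terminal]
38. n19.depth = "pz"  [terminal]
39. n20.lab = -6  [terminal]
40. n17.sig = 2  [B.key + 6]
41. n10.ok = "xz"  ["xz"]
42. n21.env = 29  [terminal]
43. n9.acc = true  [c.env > 28]
44. n1.sig = -1  [f.lab + 1]
45. n0.live = 7  [B.sig + 8]
46. n0.wid = -8  [B.sig * -2 - 10]

2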